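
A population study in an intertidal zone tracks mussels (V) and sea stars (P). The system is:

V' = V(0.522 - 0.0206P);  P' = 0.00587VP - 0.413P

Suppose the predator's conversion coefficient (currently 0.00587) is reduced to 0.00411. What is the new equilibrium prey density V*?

At the interior fixed point, setting dP/dt = 0 with P > 0 fixes V* = (predator death rate)/(VP coefficient) — independent of the other coefficients.
With the change, V* = 0.413/0.00411 = 100; it rises from 70.4.

V* ≈ 100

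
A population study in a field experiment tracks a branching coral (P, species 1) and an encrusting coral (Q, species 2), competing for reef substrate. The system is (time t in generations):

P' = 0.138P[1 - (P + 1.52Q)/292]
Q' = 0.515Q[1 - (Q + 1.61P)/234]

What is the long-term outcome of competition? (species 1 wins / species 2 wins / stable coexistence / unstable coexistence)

Compare the nullcline intercepts: K1/α12 = 292/1.52 = 192 < K2 = 234; K2/α21 = 234/1.61 = 145 < K1 = 292.
Since both are reversed, neither can invade when rare; the interior point is a saddle.

unstable coexistence (outcome depends on initial conditions)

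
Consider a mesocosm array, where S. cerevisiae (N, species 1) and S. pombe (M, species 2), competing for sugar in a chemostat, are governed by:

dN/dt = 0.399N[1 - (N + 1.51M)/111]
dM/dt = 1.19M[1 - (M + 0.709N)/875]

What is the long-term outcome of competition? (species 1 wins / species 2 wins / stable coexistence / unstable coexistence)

species 2 excludes species 1

Compare the nullcline intercepts: K1/α12 = 111/1.51 = 73.5 < K2 = 875; K2/α21 = 875/0.709 = 1230 > K1 = 111.
Since the inequalities point opposite ways, species 2 can invade but species 1 cannot.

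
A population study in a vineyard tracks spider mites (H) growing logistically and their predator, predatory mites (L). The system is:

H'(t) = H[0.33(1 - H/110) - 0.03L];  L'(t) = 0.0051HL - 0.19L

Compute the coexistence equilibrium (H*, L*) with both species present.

H* ≈ 37.3, L* ≈ 7.27

From dL/dt = 0 with L > 0: 0.0051H* = 0.19, so H* = 37.3.
Substitute into dH/dt = 0: 0.33(1 - 37.3/110) = 0.03L*.
The bracket is 0.661, giving L* = 0.218/0.03 = 7.27.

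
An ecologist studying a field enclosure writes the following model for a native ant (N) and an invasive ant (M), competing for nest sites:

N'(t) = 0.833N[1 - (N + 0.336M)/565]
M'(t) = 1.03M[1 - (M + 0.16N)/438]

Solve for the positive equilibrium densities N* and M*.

N* ≈ 442, M* ≈ 367

Setting both brackets to zero gives the nullclines N + 0.336M = 565 and 0.16N + M = 438.
Substituting M = 438 - 0.16N into the first: N(1 - 0.336·0.16) = 565 - 0.336·438.
So N* = 418/0.946 = 442, and then M* = 438 - 0.16·442 = 367.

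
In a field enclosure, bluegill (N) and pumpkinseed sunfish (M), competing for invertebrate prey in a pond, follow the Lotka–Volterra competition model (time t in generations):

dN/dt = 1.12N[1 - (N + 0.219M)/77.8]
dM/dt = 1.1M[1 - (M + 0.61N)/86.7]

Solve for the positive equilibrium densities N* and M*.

N* ≈ 67.9, M* ≈ 45.3

Setting both brackets to zero gives the nullclines N + 0.219M = 77.8 and 0.61N + M = 86.7.
Substituting M = 86.7 - 0.61N into the first: N(1 - 0.219·0.61) = 77.8 - 0.219·86.7.
So N* = 58.8/0.866 = 67.9, and then M* = 86.7 - 0.61·67.9 = 45.3.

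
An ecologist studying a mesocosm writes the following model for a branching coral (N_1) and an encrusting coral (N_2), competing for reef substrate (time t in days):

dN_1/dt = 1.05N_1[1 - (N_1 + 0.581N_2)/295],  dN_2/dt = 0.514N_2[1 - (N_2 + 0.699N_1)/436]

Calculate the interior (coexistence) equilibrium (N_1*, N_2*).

N_1* ≈ 70.2, N_2* ≈ 387

Setting both brackets to zero gives the nullclines N_1 + 0.581N_2 = 295 and 0.699N_1 + N_2 = 436.
Substituting N_2 = 436 - 0.699N_1 into the first: N_1(1 - 0.581·0.699) = 295 - 0.581·436.
So N_1* = 41.7/0.594 = 70.2, and then N_2* = 436 - 0.699·70.2 = 387.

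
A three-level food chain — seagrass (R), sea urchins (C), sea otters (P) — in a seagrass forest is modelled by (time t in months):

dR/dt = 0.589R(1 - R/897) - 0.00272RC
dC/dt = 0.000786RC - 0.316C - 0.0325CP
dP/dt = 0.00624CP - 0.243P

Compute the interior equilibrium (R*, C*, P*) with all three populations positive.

R* ≈ 736, C* ≈ 38.9, P* ≈ 8.07

From dP/dt = 0: 0.00624C* = 0.243, so C* = 38.9.
From dR/dt = 0: 0.589(1 - R*/897) = 0.00272·38.9, giving R* = 897·(1 - 0.18) = 736.
From dC/dt = 0: 0.000786·736 - 0.316 = 0.0325P*, so P* = 0.262/0.0325 = 8.07.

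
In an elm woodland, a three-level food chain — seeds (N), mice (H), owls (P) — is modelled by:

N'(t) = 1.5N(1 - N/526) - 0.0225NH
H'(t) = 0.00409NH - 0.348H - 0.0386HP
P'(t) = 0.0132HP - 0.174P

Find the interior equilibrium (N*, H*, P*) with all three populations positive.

N* ≈ 422, H* ≈ 13.2, P* ≈ 35.7

From dP/dt = 0: 0.0132H* = 0.174, so H* = 13.2.
From dN/dt = 0: 1.5(1 - N*/526) = 0.0225·13.2, giving N* = 526·(1 - 0.198) = 422.
From dH/dt = 0: 0.00409·422 - 0.348 = 0.0386P*, so P* = 1.38/0.0386 = 35.7.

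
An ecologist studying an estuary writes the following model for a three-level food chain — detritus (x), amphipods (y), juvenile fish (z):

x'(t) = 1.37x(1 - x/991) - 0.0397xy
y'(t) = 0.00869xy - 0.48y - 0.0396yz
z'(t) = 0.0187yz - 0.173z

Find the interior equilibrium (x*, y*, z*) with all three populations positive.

From dz/dt = 0: 0.0187y* = 0.173, so y* = 9.25.
From dx/dt = 0: 1.37(1 - x*/991) = 0.0397·9.25, giving x* = 991·(1 - 0.268) = 725.
From dy/dt = 0: 0.00869·725 - 0.48 = 0.0396z*, so z* = 5.82/0.0396 = 147.

x* ≈ 725, y* ≈ 9.25, z* ≈ 147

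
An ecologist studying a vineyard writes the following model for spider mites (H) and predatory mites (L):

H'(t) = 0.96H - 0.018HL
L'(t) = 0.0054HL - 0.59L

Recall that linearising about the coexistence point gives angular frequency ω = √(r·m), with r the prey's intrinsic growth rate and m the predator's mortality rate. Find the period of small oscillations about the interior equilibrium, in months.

T ≈ 8.35 months

Here r = 0.96 and m = 0.59, so r·m = 0.566.
ω = √0.566 = 0.753 per month, hence T = 2π/ω ≈ 8.35 months.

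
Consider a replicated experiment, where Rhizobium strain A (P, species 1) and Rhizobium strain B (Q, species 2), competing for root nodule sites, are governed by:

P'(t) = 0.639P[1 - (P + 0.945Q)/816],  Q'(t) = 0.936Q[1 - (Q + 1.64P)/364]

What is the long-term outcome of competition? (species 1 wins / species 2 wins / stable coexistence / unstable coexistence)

Compare the nullcline intercepts: K1/α12 = 816/0.945 = 863 > K2 = 364; K2/α21 = 364/1.64 = 222 < K1 = 816.
Since the inequalities point opposite ways, species 1 can invade but species 2 cannot.

species 1 excludes species 2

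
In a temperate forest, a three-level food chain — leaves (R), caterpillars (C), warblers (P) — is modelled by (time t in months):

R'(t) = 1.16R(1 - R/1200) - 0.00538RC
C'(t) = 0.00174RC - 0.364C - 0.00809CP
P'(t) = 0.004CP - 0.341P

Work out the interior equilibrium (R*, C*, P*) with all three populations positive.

From dP/dt = 0: 0.004C* = 0.341, so C* = 85.2.
From dR/dt = 0: 1.16(1 - R*/1200) = 0.00538·85.2, giving R* = 1200·(1 - 0.395) = 726.
From dC/dt = 0: 0.00174·726 - 0.364 = 0.00809P*, so P* = 0.898/0.00809 = 111.

R* ≈ 726, C* ≈ 85.2, P* ≈ 111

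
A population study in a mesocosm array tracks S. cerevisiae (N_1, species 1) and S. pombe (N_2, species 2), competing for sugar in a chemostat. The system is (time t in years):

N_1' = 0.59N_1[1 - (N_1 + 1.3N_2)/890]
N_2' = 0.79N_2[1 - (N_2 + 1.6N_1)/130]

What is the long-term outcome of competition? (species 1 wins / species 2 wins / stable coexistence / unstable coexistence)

species 1 excludes species 2

Compare the nullcline intercepts: K1/α12 = 890/1.3 = 685 > K2 = 130; K2/α21 = 130/1.6 = 81.2 < K1 = 890.
Since the inequalities point opposite ways, species 1 can invade but species 2 cannot.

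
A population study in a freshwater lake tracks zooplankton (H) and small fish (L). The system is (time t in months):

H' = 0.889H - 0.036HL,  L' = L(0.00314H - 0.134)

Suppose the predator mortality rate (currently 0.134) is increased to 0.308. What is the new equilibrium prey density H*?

At the interior fixed point, setting dL/dt = 0 with L > 0 fixes H* = (predator death rate)/(HL coefficient) — independent of the other coefficients.
With the change, H* = 0.308/0.00314 = 98.1; it rises from 42.7.

H* ≈ 98.1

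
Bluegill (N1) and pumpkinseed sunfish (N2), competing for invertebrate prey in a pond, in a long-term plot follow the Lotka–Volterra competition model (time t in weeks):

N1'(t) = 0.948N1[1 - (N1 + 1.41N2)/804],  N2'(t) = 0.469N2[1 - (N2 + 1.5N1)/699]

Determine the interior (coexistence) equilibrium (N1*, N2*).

N1* ≈ 163, N2* ≈ 455

Setting both brackets to zero gives the nullclines N1 + 1.41N2 = 804 and 1.5N1 + N2 = 699.
Substituting N2 = 699 - 1.5N1 into the first: N1(1 - 1.41·1.5) = 804 - 1.41·699.
So N1* = -182/-1.11 = 163, and then N2* = 699 - 1.5·163 = 455.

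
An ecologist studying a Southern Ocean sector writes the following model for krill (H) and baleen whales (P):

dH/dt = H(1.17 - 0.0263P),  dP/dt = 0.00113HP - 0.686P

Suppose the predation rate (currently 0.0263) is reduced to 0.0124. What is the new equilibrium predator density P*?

P* ≈ 94.4

At the interior fixed point, setting dH/dt = 0 with H > 0 fixes P* = (prey growth rate)/(HP coefficient) — independent of the other coefficients.
With the change, P* = 1.17/0.0124 = 94.4; it rises from 44.5.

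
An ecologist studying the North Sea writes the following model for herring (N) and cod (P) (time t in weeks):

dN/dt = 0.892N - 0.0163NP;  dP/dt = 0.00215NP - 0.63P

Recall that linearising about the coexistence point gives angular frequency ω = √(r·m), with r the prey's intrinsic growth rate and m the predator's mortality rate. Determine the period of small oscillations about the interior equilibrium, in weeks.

Here r = 0.892 and m = 0.63, so r·m = 0.562.
ω = √0.562 = 0.75 per week, hence T = 2π/ω ≈ 8.38 weeks.

T ≈ 8.38 weeks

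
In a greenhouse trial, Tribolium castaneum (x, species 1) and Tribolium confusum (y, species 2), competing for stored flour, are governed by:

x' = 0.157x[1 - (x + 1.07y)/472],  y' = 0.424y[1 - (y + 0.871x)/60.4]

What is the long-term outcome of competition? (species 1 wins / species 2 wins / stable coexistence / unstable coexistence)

species 1 excludes species 2

Compare the nullcline intercepts: K1/α12 = 472/1.07 = 441 > K2 = 60.4; K2/α21 = 60.4/0.871 = 69.3 < K1 = 472.
Since the inequalities point opposite ways, species 1 can invade but species 2 cannot.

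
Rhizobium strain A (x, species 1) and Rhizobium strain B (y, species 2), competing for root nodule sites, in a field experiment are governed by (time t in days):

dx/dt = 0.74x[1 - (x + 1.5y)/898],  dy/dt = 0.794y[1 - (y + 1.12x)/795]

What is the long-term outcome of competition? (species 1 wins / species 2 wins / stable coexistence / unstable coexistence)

unstable coexistence (outcome depends on initial conditions)

Compare the nullcline intercepts: K1/α12 = 898/1.5 = 599 < K2 = 795; K2/α21 = 795/1.12 = 710 < K1 = 898.
Since both are reversed, neither can invade when rare; the interior point is a saddle.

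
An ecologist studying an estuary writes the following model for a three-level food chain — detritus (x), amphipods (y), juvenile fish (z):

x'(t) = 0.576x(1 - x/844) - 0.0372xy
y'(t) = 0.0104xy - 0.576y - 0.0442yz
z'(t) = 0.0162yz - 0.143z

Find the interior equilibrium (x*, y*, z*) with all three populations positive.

x* ≈ 363, y* ≈ 8.83, z* ≈ 72.3

From dz/dt = 0: 0.0162y* = 0.143, so y* = 8.83.
From dx/dt = 0: 0.576(1 - x*/844) = 0.0372·8.83, giving x* = 844·(1 - 0.57) = 363.
From dy/dt = 0: 0.0104·363 - 0.576 = 0.0442z*, so z* = 3.2/0.0442 = 72.3.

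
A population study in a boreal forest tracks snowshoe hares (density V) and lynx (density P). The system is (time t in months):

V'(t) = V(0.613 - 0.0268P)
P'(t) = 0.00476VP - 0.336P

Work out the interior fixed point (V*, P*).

Set dP/dt = 0 with P > 0: 0.00476V - 0.336 = 0, so V* = 0.336/0.00476 = 70.6.
Set dV/dt = 0 with V > 0: 0.613 - 0.0268P = 0, so P* = 0.613/0.0268 = 22.9.

V* ≈ 70.6, P* ≈ 22.9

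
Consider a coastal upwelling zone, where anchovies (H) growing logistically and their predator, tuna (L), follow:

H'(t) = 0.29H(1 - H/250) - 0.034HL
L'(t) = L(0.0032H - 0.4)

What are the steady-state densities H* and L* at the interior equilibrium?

H* ≈ 125, L* ≈ 4.26

From dL/dt = 0 with L > 0: 0.0032H* = 0.4, so H* = 125.
Substitute into dH/dt = 0: 0.29(1 - 125/250) = 0.034L*.
The bracket is 0.5, giving L* = 0.145/0.034 = 4.26.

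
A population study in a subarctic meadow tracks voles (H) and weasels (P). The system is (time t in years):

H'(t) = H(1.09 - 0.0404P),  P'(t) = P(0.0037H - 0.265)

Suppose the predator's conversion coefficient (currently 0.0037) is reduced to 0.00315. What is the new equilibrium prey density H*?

H* ≈ 84.1

At the interior fixed point, setting dP/dt = 0 with P > 0 fixes H* = (predator death rate)/(HP coefficient) — independent of the other coefficients.
With the change, H* = 0.265/0.00315 = 84.1; it rises from 71.6.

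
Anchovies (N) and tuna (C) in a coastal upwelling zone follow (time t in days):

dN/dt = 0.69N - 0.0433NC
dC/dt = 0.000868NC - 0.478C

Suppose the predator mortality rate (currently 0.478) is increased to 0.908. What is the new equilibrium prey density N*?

At the interior fixed point, setting dC/dt = 0 with C > 0 fixes N* = (predator death rate)/(NC coefficient) — independent of the other coefficients.
With the change, N* = 0.908/0.000868 = 1050; it rises from 551.

N* ≈ 1050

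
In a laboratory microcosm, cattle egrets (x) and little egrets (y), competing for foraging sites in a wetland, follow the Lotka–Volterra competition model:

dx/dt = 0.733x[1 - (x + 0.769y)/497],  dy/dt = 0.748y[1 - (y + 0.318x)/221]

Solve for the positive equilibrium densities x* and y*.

x* ≈ 433, y* ≈ 83.3

Setting both brackets to zero gives the nullclines x + 0.769y = 497 and 0.318x + y = 221.
Substituting y = 221 - 0.318x into the first: x(1 - 0.769·0.318) = 497 - 0.769·221.
So x* = 327/0.755 = 433, and then y* = 221 - 0.318·433 = 83.3.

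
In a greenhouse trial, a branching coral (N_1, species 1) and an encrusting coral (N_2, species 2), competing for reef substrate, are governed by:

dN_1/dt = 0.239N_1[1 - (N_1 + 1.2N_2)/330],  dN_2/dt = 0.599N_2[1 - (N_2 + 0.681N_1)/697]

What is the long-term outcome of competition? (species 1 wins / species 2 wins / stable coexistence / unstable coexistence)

species 2 excludes species 1

Compare the nullcline intercepts: K1/α12 = 330/1.2 = 275 < K2 = 697; K2/α21 = 697/0.681 = 1020 > K1 = 330.
Since the inequalities point opposite ways, species 2 can invade but species 1 cannot.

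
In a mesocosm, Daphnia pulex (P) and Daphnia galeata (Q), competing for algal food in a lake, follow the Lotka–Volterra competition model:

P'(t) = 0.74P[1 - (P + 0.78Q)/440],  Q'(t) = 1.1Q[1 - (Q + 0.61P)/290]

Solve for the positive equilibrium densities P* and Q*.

Setting both brackets to zero gives the nullclines P + 0.78Q = 440 and 0.61P + Q = 290.
Substituting Q = 290 - 0.61P into the first: P(1 - 0.78·0.61) = 440 - 0.78·290.
So P* = 214/0.524 = 408, and then Q* = 290 - 0.61·408 = 41.2.

P* ≈ 408, Q* ≈ 41.2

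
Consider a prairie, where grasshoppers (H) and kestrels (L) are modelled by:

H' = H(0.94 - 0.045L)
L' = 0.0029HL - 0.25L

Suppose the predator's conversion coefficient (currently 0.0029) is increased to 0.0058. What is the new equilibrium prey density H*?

At the interior fixed point, setting dL/dt = 0 with L > 0 fixes H* = (predator death rate)/(HL coefficient) — independent of the other coefficients.
With the change, H* = 0.25/0.0058 = 43.1; it falls from 86.2.

H* ≈ 43.1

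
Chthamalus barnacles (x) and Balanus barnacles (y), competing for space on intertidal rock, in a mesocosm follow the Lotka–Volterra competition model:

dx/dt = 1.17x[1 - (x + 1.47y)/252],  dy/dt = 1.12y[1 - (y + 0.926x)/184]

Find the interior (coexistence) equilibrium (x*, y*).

x* ≈ 51.2, y* ≈ 137

Setting both brackets to zero gives the nullclines x + 1.47y = 252 and 0.926x + y = 184.
Substituting y = 184 - 0.926x into the first: x(1 - 1.47·0.926) = 252 - 1.47·184.
So x* = -18.5/-0.361 = 51.2, and then y* = 184 - 0.926·51.2 = 137.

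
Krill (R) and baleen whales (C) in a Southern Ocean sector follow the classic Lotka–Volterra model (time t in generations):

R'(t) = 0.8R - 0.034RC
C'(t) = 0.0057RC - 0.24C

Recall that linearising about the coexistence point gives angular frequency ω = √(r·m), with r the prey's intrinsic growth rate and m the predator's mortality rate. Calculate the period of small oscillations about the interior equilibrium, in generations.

Here r = 0.8 and m = 0.24, so r·m = 0.192.
ω = √0.192 = 0.438 per generation, hence T = 2π/ω ≈ 14.3 generations.

T ≈ 14.3 generations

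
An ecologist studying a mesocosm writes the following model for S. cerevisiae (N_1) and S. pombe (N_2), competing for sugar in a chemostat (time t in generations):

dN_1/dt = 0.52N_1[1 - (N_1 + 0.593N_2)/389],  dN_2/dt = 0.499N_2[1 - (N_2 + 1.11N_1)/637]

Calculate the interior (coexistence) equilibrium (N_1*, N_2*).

N_1* ≈ 32.9, N_2* ≈ 600

Setting both brackets to zero gives the nullclines N_1 + 0.593N_2 = 389 and 1.11N_1 + N_2 = 637.
Substituting N_2 = 637 - 1.11N_1 into the first: N_1(1 - 0.593·1.11) = 389 - 0.593·637.
So N_1* = 11.3/0.342 = 32.9, and then N_2* = 637 - 1.11·32.9 = 600.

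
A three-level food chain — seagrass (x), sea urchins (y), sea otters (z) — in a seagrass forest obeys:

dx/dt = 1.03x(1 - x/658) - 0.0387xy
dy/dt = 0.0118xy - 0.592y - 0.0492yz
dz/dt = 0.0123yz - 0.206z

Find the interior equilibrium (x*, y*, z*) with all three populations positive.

x* ≈ 244, y* ≈ 16.7, z* ≈ 46.5

From dz/dt = 0: 0.0123y* = 0.206, so y* = 16.7.
From dx/dt = 0: 1.03(1 - x*/658) = 0.0387·16.7, giving x* = 658·(1 - 0.629) = 244.
From dy/dt = 0: 0.0118·244 - 0.592 = 0.0492z*, so z* = 2.29/0.0492 = 46.5.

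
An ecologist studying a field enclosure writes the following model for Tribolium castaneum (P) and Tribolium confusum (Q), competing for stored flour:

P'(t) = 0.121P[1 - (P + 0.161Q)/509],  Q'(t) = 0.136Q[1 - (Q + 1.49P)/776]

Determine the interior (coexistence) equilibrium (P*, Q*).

P* ≈ 505, Q* ≈ 23.1

Setting both brackets to zero gives the nullclines P + 0.161Q = 509 and 1.49P + Q = 776.
Substituting Q = 776 - 1.49P into the first: P(1 - 0.161·1.49) = 509 - 0.161·776.
So P* = 384/0.76 = 505, and then Q* = 776 - 1.49·505 = 23.1.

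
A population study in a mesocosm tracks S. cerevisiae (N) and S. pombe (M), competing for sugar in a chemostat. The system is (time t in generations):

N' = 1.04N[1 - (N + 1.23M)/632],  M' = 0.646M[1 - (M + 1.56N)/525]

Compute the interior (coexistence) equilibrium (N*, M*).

N* ≈ 15, M* ≈ 502

Setting both brackets to zero gives the nullclines N + 1.23M = 632 and 1.56N + M = 525.
Substituting M = 525 - 1.56N into the first: N(1 - 1.23·1.56) = 632 - 1.23·525.
So N* = -13.8/-0.919 = 15, and then M* = 525 - 1.56·15 = 502.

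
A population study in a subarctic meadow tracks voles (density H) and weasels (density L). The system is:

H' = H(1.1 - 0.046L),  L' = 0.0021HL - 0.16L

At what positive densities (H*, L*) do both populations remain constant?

Set dL/dt = 0 with L > 0: 0.0021H - 0.16 = 0, so H* = 0.16/0.0021 = 76.2.
Set dH/dt = 0 with H > 0: 1.1 - 0.046L = 0, so L* = 1.1/0.046 = 23.9.

H* ≈ 76.2, L* ≈ 23.9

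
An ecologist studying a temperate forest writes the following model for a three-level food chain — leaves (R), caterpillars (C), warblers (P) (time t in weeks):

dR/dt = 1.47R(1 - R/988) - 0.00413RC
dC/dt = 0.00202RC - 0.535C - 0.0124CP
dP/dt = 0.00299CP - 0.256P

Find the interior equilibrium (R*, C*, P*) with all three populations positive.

From dP/dt = 0: 0.00299C* = 0.256, so C* = 85.6.
From dR/dt = 0: 1.47(1 - R*/988) = 0.00413·85.6, giving R* = 988·(1 - 0.241) = 750.
From dC/dt = 0: 0.00202·750 - 0.535 = 0.0124P*, so P* = 0.981/0.0124 = 79.1.

R* ≈ 750, C* ≈ 85.6, P* ≈ 79.1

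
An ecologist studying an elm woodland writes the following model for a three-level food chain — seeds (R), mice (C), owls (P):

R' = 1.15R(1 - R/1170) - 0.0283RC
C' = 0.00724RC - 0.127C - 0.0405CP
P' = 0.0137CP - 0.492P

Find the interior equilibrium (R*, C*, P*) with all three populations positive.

R* ≈ 136, C* ≈ 35.9, P* ≈ 21.2

From dP/dt = 0: 0.0137C* = 0.492, so C* = 35.9.
From dR/dt = 0: 1.15(1 - R*/1170) = 0.0283·35.9, giving R* = 1170·(1 - 0.884) = 136.
From dC/dt = 0: 0.00724·136 - 0.127 = 0.0405P*, so P* = 0.858/0.0405 = 21.2.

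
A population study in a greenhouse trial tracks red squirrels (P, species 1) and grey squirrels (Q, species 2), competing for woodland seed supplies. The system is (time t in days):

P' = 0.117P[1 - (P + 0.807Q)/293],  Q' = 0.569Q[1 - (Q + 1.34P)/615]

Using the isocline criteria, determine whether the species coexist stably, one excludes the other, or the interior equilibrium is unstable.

Compare the nullcline intercepts: K1/α12 = 293/0.807 = 363 < K2 = 615; K2/α21 = 615/1.34 = 459 > K1 = 293.
Since the inequalities point opposite ways, species 2 can invade but species 1 cannot.

species 2 excludes species 1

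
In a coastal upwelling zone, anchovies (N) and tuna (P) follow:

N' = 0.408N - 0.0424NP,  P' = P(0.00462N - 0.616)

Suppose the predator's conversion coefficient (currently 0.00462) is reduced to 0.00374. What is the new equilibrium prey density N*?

N* ≈ 165

At the interior fixed point, setting dP/dt = 0 with P > 0 fixes N* = (predator death rate)/(NP coefficient) — independent of the other coefficients.
With the change, N* = 0.616/0.00374 = 165; it rises from 133.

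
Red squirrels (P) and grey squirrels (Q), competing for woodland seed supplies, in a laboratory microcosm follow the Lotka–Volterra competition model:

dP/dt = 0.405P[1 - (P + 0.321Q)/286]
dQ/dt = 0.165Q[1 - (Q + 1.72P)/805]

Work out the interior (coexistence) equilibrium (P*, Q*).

P* ≈ 61.6, Q* ≈ 699

Setting both brackets to zero gives the nullclines P + 0.321Q = 286 and 1.72P + Q = 805.
Substituting Q = 805 - 1.72P into the first: P(1 - 0.321·1.72) = 286 - 0.321·805.
So P* = 27.6/0.448 = 61.6, and then Q* = 805 - 1.72·61.6 = 699.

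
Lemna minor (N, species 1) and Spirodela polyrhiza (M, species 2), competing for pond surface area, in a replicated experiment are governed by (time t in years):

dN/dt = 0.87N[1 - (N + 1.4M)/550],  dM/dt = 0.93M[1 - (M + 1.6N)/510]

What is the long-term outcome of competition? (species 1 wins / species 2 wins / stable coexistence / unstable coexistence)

unstable coexistence (outcome depends on initial conditions)

Compare the nullcline intercepts: K1/α12 = 550/1.4 = 393 < K2 = 510; K2/α21 = 510/1.6 = 319 < K1 = 550.
Since both are reversed, neither can invade when rare; the interior point is a saddle.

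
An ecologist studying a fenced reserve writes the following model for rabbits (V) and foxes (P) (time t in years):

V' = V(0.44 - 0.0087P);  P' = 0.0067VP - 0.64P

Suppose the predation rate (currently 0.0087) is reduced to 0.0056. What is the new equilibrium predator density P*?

P* ≈ 78.6

At the interior fixed point, setting dV/dt = 0 with V > 0 fixes P* = (prey growth rate)/(VP coefficient) — independent of the other coefficients.
With the change, P* = 0.44/0.0056 = 78.6; it rises from 50.6.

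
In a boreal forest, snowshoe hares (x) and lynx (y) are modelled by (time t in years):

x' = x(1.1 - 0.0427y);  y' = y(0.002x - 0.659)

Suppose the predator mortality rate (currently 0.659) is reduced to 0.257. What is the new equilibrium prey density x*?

At the interior fixed point, setting dy/dt = 0 with y > 0 fixes x* = (predator death rate)/(xy coefficient) — independent of the other coefficients.
With the change, x* = 0.257/0.002 = 128; it falls from 330.

x* ≈ 128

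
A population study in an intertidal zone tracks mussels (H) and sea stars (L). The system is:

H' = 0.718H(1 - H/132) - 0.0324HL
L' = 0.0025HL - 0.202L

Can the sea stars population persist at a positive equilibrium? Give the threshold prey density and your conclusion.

Threshold H = 80.8; K > 80.8, so yes, the predator persists.

The predator equation gives dL/dt > 0 only when H > 0.202/0.0025 = 80.8.
Without the predator, H → K = 132. Since 132 > 80.8, the predator can invade and persist.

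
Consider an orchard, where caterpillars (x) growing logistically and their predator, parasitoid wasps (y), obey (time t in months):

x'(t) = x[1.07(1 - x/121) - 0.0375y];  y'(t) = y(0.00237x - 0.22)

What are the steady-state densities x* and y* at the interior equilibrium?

x* ≈ 92.8, y* ≈ 6.64

From dy/dt = 0 with y > 0: 0.00237x* = 0.22, so x* = 92.8.
Substitute into dx/dt = 0: 1.07(1 - 92.8/121) = 0.0375y*.
The bracket is 0.233, giving y* = 0.249/0.0375 = 6.64.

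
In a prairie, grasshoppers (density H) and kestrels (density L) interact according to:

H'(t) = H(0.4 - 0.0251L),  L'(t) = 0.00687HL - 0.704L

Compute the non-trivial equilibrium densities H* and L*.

H* ≈ 102, L* ≈ 15.9

Set dL/dt = 0 with L > 0: 0.00687H - 0.704 = 0, so H* = 0.704/0.00687 = 102.
Set dH/dt = 0 with H > 0: 0.4 - 0.0251L = 0, so L* = 0.4/0.0251 = 15.9.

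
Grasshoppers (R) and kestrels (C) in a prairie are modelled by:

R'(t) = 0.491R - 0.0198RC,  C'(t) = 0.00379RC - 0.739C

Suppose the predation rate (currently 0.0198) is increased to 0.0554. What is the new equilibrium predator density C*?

C* ≈ 8.86

At the interior fixed point, setting dR/dt = 0 with R > 0 fixes C* = (prey growth rate)/(RC coefficient) — independent of the other coefficients.
With the change, C* = 0.491/0.0554 = 8.86; it falls from 24.8.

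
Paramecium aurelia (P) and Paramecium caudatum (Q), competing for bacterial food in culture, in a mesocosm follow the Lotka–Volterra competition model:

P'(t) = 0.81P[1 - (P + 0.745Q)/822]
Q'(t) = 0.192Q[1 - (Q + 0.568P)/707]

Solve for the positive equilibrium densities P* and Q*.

P* ≈ 512, Q* ≈ 416

Setting both brackets to zero gives the nullclines P + 0.745Q = 822 and 0.568P + Q = 707.
Substituting Q = 707 - 0.568P into the first: P(1 - 0.745·0.568) = 822 - 0.745·707.
So P* = 295/0.577 = 512, and then Q* = 707 - 0.568·512 = 416.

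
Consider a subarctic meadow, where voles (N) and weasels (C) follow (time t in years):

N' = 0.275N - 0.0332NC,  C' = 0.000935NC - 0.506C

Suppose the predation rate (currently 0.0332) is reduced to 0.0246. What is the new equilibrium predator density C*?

C* ≈ 11.2

At the interior fixed point, setting dN/dt = 0 with N > 0 fixes C* = (prey growth rate)/(NC coefficient) — independent of the other coefficients.
With the change, C* = 0.275/0.0246 = 11.2; it rises from 8.28.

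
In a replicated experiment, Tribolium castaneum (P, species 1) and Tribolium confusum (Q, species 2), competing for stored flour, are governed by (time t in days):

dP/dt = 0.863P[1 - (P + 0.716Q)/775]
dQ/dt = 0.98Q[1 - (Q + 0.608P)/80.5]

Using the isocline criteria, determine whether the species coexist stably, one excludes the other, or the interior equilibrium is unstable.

species 1 excludes species 2

Compare the nullcline intercepts: K1/α12 = 775/0.716 = 1080 > K2 = 80.5; K2/α21 = 80.5/0.608 = 132 < K1 = 775.
Since the inequalities point opposite ways, species 1 can invade but species 2 cannot.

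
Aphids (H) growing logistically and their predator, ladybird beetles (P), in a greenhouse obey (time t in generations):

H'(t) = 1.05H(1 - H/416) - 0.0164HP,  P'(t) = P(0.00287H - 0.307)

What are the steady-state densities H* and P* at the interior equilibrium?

H* ≈ 107, P* ≈ 47.6

From dP/dt = 0 with P > 0: 0.00287H* = 0.307, so H* = 107.
Substitute into dH/dt = 0: 1.05(1 - 107/416) = 0.0164P*.
The bracket is 0.743, giving P* = 0.78/0.0164 = 47.6.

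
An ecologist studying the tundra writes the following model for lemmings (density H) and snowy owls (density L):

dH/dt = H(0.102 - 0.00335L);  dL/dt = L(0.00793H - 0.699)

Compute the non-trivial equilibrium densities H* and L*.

H* ≈ 88.1, L* ≈ 30.4

Set dL/dt = 0 with L > 0: 0.00793H - 0.699 = 0, so H* = 0.699/0.00793 = 88.1.
Set dH/dt = 0 with H > 0: 0.102 - 0.00335L = 0, so L* = 0.102/0.00335 = 30.4.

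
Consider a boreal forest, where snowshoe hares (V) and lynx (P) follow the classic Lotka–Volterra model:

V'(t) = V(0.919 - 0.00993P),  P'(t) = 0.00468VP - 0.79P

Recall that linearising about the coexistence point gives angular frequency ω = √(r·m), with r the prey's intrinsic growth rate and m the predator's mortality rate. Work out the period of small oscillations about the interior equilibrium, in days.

T ≈ 7.37 days

Here r = 0.919 and m = 0.79, so r·m = 0.726.
ω = √0.726 = 0.852 per day, hence T = 2π/ω ≈ 7.37 days.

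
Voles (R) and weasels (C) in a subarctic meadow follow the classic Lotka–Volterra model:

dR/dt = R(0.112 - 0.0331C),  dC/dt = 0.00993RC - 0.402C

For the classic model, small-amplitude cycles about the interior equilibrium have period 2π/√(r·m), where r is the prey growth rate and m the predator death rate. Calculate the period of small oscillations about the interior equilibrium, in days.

Here r = 0.112 and m = 0.402, so r·m = 0.045.
ω = √0.045 = 0.212 per day, hence T = 2π/ω ≈ 29.6 days.

T ≈ 29.6 days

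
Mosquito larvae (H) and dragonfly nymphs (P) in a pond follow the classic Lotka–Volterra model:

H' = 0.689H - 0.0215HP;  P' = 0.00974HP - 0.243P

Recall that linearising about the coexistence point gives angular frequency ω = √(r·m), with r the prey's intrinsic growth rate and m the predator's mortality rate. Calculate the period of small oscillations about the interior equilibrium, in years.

T ≈ 15.4 years

Here r = 0.689 and m = 0.243, so r·m = 0.167.
ω = √0.167 = 0.409 per year, hence T = 2π/ω ≈ 15.4 years.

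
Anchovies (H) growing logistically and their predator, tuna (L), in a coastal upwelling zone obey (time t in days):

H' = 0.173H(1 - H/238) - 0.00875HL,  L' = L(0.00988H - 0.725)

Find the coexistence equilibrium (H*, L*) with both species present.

H* ≈ 73.4, L* ≈ 13.7

From dL/dt = 0 with L > 0: 0.00988H* = 0.725, so H* = 73.4.
Substitute into dH/dt = 0: 0.173(1 - 73.4/238) = 0.00875L*.
The bracket is 0.692, giving L* = 0.12/0.00875 = 13.7.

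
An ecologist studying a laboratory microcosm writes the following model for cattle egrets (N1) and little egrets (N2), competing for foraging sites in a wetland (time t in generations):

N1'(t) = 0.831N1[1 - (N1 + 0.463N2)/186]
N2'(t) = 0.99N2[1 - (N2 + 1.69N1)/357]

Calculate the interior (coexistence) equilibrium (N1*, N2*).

N1* ≈ 95.2, N2* ≈ 196

Setting both brackets to zero gives the nullclines N1 + 0.463N2 = 186 and 1.69N1 + N2 = 357.
Substituting N2 = 357 - 1.69N1 into the first: N1(1 - 0.463·1.69) = 186 - 0.463·357.
So N1* = 20.7/0.218 = 95.2, and then N2* = 357 - 1.69·95.2 = 196.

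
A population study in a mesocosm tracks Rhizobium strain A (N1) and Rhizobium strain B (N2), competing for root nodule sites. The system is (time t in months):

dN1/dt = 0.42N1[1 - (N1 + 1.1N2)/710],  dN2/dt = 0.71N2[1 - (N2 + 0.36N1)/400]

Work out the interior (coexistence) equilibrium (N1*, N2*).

N1* ≈ 447, N2* ≈ 239

Setting both brackets to zero gives the nullclines N1 + 1.1N2 = 710 and 0.36N1 + N2 = 400.
Substituting N2 = 400 - 0.36N1 into the first: N1(1 - 1.1·0.36) = 710 - 1.1·400.
So N1* = 270/0.604 = 447, and then N2* = 400 - 0.36·447 = 239.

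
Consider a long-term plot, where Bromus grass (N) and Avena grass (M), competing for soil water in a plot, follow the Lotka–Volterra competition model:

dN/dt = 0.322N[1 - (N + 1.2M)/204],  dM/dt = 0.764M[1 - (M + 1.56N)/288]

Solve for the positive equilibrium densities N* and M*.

Setting both brackets to zero gives the nullclines N + 1.2M = 204 and 1.56N + M = 288.
Substituting M = 288 - 1.56N into the first: N(1 - 1.2·1.56) = 204 - 1.2·288.
So N* = -142/-0.872 = 162, and then M* = 288 - 1.56·162 = 34.7.

N* ≈ 162, M* ≈ 34.7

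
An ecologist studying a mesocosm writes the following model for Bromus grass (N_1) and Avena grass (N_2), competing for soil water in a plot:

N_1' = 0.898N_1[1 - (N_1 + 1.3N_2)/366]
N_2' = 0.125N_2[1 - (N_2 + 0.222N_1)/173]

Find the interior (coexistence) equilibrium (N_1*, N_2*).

Setting both brackets to zero gives the nullclines N_1 + 1.3N_2 = 366 and 0.222N_1 + N_2 = 173.
Substituting N_2 = 173 - 0.222N_1 into the first: N_1(1 - 1.3·0.222) = 366 - 1.3·173.
So N_1* = 141/0.711 = 198, and then N_2* = 173 - 0.222·198 = 129.

N_1* ≈ 198, N_2* ≈ 129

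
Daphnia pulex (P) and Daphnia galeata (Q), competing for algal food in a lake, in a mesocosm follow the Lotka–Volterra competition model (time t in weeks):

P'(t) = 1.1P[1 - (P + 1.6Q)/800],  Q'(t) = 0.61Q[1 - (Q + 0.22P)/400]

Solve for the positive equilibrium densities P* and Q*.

Setting both brackets to zero gives the nullclines P + 1.6Q = 800 and 0.22P + Q = 400.
Substituting Q = 400 - 0.22P into the first: P(1 - 1.6·0.22) = 800 - 1.6·400.
So P* = 160/0.648 = 247, and then Q* = 400 - 0.22·247 = 346.

P* ≈ 247, Q* ≈ 346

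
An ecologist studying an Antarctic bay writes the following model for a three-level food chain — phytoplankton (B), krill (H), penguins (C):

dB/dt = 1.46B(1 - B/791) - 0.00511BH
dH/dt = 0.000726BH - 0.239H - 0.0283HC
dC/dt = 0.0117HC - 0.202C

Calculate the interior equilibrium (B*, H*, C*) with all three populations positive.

B* ≈ 743, H* ≈ 17.3, C* ≈ 10.6

From dC/dt = 0: 0.0117H* = 0.202, so H* = 17.3.
From dB/dt = 0: 1.46(1 - B*/791) = 0.00511·17.3, giving B* = 791·(1 - 0.0604) = 743.
From dH/dt = 0: 0.000726·743 - 0.239 = 0.0283C*, so C* = 0.301/0.0283 = 10.6.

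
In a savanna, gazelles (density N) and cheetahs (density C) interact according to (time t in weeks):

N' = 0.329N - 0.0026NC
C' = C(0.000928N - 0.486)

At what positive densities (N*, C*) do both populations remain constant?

Set dC/dt = 0 with C > 0: 0.000928N - 0.486 = 0, so N* = 0.486/0.000928 = 524.
Set dN/dt = 0 with N > 0: 0.329 - 0.0026C = 0, so C* = 0.329/0.0026 = 127.

N* ≈ 524, C* ≈ 127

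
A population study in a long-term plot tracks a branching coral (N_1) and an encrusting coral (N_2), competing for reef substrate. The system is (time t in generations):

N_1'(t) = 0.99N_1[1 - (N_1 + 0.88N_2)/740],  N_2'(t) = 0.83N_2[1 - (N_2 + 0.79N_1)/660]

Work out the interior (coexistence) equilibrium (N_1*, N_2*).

Setting both brackets to zero gives the nullclines N_1 + 0.88N_2 = 740 and 0.79N_1 + N_2 = 660.
Substituting N_2 = 660 - 0.79N_1 into the first: N_1(1 - 0.88·0.79) = 740 - 0.88·660.
So N_1* = 159/0.305 = 522, and then N_2* = 660 - 0.79·522 = 247.

N_1* ≈ 522, N_2* ≈ 247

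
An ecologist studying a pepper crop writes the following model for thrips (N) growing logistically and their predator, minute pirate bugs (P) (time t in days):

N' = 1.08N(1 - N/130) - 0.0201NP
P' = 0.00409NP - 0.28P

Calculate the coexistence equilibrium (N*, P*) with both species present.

N* ≈ 68.5, P* ≈ 25.4

From dP/dt = 0 with P > 0: 0.00409N* = 0.28, so N* = 68.5.
Substitute into dN/dt = 0: 1.08(1 - 68.5/130) = 0.0201P*.
The bracket is 0.473, giving P* = 0.511/0.0201 = 25.4.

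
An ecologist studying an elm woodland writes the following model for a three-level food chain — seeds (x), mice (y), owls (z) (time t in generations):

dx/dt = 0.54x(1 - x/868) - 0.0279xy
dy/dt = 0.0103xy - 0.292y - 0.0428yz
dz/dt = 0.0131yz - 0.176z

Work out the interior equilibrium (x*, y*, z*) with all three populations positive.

x* ≈ 265, y* ≈ 13.4, z* ≈ 57.1

From dz/dt = 0: 0.0131y* = 0.176, so y* = 13.4.
From dx/dt = 0: 0.54(1 - x*/868) = 0.0279·13.4, giving x* = 868·(1 - 0.694) = 265.
From dy/dt = 0: 0.0103·265 - 0.292 = 0.0428z*, so z* = 2.44/0.0428 = 57.1.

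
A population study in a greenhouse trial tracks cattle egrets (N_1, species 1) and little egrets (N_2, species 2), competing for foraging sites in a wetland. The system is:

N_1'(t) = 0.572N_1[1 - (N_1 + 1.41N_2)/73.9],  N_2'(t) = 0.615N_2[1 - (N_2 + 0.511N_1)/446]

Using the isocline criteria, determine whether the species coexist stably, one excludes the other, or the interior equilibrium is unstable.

Compare the nullcline intercepts: K1/α12 = 73.9/1.41 = 52.4 < K2 = 446; K2/α21 = 446/0.511 = 873 > K1 = 73.9.
Since the inequalities point opposite ways, species 2 can invade but species 1 cannot.

species 2 excludes species 1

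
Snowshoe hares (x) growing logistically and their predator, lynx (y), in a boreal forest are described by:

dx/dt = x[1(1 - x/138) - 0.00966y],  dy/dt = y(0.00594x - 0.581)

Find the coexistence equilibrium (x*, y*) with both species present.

x* ≈ 97.8, y* ≈ 30.1

From dy/dt = 0 with y > 0: 0.00594x* = 0.581, so x* = 97.8.
Substitute into dx/dt = 0: 1(1 - 97.8/138) = 0.00966y*.
The bracket is 0.291, giving y* = 0.291/0.00966 = 30.1.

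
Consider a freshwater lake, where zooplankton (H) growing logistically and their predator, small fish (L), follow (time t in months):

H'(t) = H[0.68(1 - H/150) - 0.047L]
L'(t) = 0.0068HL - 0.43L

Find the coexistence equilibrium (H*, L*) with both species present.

H* ≈ 63.2, L* ≈ 8.37

From dL/dt = 0 with L > 0: 0.0068H* = 0.43, so H* = 63.2.
Substitute into dH/dt = 0: 0.68(1 - 63.2/150) = 0.047L*.
The bracket is 0.578, giving L* = 0.393/0.047 = 8.37.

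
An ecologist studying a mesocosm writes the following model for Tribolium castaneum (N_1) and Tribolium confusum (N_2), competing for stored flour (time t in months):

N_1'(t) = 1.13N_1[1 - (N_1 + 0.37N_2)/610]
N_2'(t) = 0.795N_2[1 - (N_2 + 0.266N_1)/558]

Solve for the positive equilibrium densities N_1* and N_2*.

N_1* ≈ 448, N_2* ≈ 439

Setting both brackets to zero gives the nullclines N_1 + 0.37N_2 = 610 and 0.266N_1 + N_2 = 558.
Substituting N_2 = 558 - 0.266N_1 into the first: N_1(1 - 0.37·0.266) = 610 - 0.37·558.
So N_1* = 404/0.902 = 448, and then N_2* = 558 - 0.266·448 = 439.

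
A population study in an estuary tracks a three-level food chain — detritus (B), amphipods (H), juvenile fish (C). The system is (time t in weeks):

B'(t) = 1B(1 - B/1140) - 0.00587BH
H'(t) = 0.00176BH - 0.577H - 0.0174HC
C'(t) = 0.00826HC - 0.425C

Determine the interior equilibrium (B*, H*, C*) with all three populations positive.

From dC/dt = 0: 0.00826H* = 0.425, so H* = 51.5.
From dB/dt = 0: 1(1 - B*/1140) = 0.00587·51.5, giving B* = 1140·(1 - 0.302) = 796.
From dH/dt = 0: 0.00176·796 - 0.577 = 0.0174C*, so C* = 0.823/0.0174 = 47.3.

B* ≈ 796, H* ≈ 51.5, C* ≈ 47.3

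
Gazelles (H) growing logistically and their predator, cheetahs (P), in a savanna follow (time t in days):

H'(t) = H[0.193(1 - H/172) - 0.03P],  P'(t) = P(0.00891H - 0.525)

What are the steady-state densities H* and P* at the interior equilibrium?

H* ≈ 58.9, P* ≈ 4.23

From dP/dt = 0 with P > 0: 0.00891H* = 0.525, so H* = 58.9.
Substitute into dH/dt = 0: 0.193(1 - 58.9/172) = 0.03P*.
The bracket is 0.657, giving P* = 0.127/0.03 = 4.23.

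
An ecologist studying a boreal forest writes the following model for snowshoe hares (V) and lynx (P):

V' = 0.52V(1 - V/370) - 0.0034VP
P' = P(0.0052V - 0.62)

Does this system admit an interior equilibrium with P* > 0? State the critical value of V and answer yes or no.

Threshold V = 119; K > 119, so yes, the predator persists.

The predator equation gives dP/dt > 0 only when V > 0.62/0.0052 = 119.
Without the predator, V → K = 370. Since 370 > 119, the predator can invade and persist.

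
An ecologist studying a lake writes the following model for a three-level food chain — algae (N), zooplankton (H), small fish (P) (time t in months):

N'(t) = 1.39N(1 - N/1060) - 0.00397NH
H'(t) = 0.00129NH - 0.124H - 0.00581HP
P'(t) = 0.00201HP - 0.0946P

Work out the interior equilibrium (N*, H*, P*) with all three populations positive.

N* ≈ 918, H* ≈ 47.1, P* ≈ 182

From dP/dt = 0: 0.00201H* = 0.0946, so H* = 47.1.
From dN/dt = 0: 1.39(1 - N*/1060) = 0.00397·47.1, giving N* = 1060·(1 - 0.134) = 918.
From dH/dt = 0: 0.00129·918 - 0.124 = 0.00581P*, so P* = 1.06/0.00581 = 182.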